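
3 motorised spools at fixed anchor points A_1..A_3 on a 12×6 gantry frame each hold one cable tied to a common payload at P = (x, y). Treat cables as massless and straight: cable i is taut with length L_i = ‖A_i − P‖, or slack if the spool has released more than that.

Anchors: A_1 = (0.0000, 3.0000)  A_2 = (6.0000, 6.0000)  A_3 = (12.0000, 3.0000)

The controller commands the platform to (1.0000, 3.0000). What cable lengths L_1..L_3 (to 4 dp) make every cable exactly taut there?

(1.0000, 5.8310, 11.0000)

L_1: Δ = A_1−P = (-1.0000, 0.0000) → ‖Δ‖ = √1.0000 = 1.0000
L_2: Δ = A_2−P = (5.0000, 3.0000) → ‖Δ‖ = √34.0000 = 5.8310
L_3: Δ = A_3−P = (11.0000, 0.0000) → ‖Δ‖ = √121.0000 = 11.0000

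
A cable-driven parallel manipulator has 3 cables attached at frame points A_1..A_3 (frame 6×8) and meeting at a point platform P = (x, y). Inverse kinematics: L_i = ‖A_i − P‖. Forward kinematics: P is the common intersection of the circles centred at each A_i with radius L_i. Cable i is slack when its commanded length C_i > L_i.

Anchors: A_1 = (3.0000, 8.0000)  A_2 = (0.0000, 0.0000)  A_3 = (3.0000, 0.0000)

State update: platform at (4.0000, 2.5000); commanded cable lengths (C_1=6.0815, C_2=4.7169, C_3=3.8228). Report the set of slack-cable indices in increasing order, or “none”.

1, 3

cable 1: √((-1.0000)²+(5.5000)²)=5.5902, C_1=6.0815: slack
cable 2: √((-4.0000)²+(-2.5000)²)=4.7170, C_2=4.7169: taut
cable 3: √((-1.0000)²+(-2.5000)²)=2.6926, C_3=3.8228: slack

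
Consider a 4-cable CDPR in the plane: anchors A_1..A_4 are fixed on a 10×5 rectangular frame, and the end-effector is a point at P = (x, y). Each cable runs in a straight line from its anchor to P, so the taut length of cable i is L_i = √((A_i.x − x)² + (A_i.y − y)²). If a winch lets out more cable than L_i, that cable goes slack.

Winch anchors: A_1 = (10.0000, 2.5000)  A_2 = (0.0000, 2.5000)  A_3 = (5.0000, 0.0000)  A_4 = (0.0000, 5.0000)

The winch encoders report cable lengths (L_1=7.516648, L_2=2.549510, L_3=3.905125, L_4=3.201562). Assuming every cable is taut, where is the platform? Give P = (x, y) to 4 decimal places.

(2.5000, 3.0000)

expand ‖A_i−P‖²=L_i² and subtract eq 1 (q_i ≔ ‖A_i‖²−L_i²)
q_1 = 100.0000+6.2500−56.5000 = 49.7500
eq1−eq2 → [20.0000  0.0000]·P = 50.0000
eq1−eq3 → [10.0000  5.0000]·P = 40.0000
eq1−eq4 → [20.0000  -5.0000]·P = 35.0000
2×2 solve → P = (2.5000, 3.0000)
check cable 4: ‖A_4−P‖² = 10.2500 ≈ L_4² = 10.2500 ✓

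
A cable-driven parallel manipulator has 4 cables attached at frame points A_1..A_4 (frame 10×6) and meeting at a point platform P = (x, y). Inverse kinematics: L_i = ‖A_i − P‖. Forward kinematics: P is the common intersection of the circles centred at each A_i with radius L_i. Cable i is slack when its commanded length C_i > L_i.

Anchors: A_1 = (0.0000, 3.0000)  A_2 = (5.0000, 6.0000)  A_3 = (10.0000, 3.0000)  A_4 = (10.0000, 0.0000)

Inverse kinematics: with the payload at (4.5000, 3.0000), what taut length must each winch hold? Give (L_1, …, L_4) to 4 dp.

cable 1: Δx=-4.5000, Δy=0.0000; L_1 = √(Δx²+Δy²) = 4.5000
cable 2: Δx=0.5000, Δy=3.0000; L_2 = √(Δx²+Δy²) = 3.0414
cable 3: Δx=5.5000, Δy=0.0000; L_3 = √(Δx²+Δy²) = 5.5000
cable 4: Δx=5.5000, Δy=-3.0000; L_4 = √(Δx²+Δy²) = 6.2650

(4.5000, 3.0414, 5.5000, 6.2650)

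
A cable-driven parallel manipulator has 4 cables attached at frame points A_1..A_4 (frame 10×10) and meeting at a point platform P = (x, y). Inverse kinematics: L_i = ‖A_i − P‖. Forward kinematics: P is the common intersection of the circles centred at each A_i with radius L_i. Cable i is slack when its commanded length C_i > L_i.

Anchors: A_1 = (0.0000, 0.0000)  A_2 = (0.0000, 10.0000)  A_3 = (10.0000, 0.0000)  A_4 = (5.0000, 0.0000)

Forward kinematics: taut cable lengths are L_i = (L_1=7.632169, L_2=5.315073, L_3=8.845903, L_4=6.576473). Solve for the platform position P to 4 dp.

(4.0000, 6.5000)

expand ‖A_i−P‖²=L_i² and subtract eq 1 (c_i ≔ ‖A_i‖²−L_i²)
c_1 = 0.0000+0.0000−58.2500 = -58.2500
eq1−eq2 → [0.0000  -20.0000]·P = -130.0000
eq1−eq3 → [-20.0000  0.0000]·P = -80.0000
eq1−eq4 → [-10.0000  0.0000]·P = -40.0000
2×2 solve → P = (4.0000, 6.5000)
check cable 4: ‖A_4−P‖² = 43.2500 ≈ L_4² = 43.2500 ✓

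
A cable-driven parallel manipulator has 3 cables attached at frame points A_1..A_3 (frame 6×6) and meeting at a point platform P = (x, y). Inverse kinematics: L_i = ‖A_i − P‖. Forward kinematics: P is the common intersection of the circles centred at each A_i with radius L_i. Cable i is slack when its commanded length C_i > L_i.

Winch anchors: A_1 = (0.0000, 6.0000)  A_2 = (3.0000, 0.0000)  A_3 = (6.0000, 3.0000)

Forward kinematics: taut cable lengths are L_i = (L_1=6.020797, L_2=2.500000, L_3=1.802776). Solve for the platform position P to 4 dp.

expand ‖A_i−P‖²=L_i² and subtract eq 1 (c_i ≔ ‖A_i‖²−L_i²)
c_1 = 0.0000+36.0000−36.2500 = -0.2500
eq1−eq2 → [-6.0000  12.0000]·P = -3.0000
eq1−eq3 → [-12.0000  6.0000]·P = -42.0000
2×2 solve → P = (4.5000, 2.0000)

(4.5000, 2.0000)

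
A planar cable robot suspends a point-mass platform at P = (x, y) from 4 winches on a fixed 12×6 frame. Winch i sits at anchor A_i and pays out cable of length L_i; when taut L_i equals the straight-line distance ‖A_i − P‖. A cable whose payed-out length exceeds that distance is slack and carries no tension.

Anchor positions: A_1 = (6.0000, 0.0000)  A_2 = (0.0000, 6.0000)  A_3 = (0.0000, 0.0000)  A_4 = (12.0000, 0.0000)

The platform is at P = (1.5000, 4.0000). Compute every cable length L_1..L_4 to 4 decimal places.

cable 1: Δx=4.5000, Δy=-4.0000; L_1 = √(Δx²+Δy²) = 6.0208
cable 2: Δx=-1.5000, Δy=2.0000; L_2 = √(Δx²+Δy²) = 2.5000
cable 3: Δx=-1.5000, Δy=-4.0000; L_3 = √(Δx²+Δy²) = 4.2720
cable 4: Δx=10.5000, Δy=-4.0000; L_4 = √(Δx²+Δy²) = 11.2361

(6.0208, 2.5000, 4.2720, 11.2361)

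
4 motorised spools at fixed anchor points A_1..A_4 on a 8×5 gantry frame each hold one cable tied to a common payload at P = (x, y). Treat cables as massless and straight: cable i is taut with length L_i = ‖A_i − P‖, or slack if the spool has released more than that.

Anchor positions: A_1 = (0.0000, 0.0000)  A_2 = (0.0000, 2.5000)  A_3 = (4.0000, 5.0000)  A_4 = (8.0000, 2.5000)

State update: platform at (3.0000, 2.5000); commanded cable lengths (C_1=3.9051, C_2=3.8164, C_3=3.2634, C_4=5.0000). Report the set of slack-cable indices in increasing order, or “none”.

cable 1: √((-3.0000)²+(-2.5000)²)=3.9051, C_1=3.9051: taut
cable 2: √((-3.0000)²+(0.0000)²)=3.0000, C_2=3.8164: slack
cable 3: √((1.0000)²+(2.5000)²)=2.6926, C_3=3.2634: slack
cable 4: √((5.0000)²+(0.0000)²)=5.0000, C_4=5.0000: taut

2, 3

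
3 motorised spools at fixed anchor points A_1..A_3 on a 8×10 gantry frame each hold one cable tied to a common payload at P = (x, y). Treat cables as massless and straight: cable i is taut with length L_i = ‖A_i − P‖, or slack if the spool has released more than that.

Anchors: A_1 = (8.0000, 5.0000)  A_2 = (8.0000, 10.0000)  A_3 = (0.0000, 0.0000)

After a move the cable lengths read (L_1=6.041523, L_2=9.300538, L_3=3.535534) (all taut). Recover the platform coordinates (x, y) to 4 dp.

(2.5000, 2.5000)

expand ‖A_i−P‖²=L_i² and subtract eq 1 (k_i ≔ ‖A_i‖²−L_i²)
k_1 = 64.0000+25.0000−36.5000 = 52.5000
eq1−eq2 → [0.0000  -10.0000]·P = -25.0000
eq1−eq3 → [16.0000  10.0000]·P = 65.0000
2×2 solve → P = (2.5000, 2.5000)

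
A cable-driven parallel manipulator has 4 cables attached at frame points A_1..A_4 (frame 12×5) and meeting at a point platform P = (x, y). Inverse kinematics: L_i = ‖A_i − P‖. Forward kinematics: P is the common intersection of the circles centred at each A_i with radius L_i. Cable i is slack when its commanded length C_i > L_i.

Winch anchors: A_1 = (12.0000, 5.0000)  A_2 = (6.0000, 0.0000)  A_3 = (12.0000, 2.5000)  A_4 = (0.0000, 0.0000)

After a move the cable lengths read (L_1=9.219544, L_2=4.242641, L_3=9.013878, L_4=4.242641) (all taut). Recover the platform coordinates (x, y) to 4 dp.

each cable: (A_i−P)·(A_i−P) = L_i²; let c_i = ‖A_i‖²−L_i²
c_1 = 144.0000+25.0000−85.0000 = 84.0000
row 1: 12.0000x + 10.0000y = 66.0000  (c_2=18.0000)
row 2: 0.0000x + 5.0000y = 15.0000  (c_3=69.0000)
row 3: 24.0000x + 10.0000y = 102.0000  (c_4=-18.0000)
Cramer on rows 1–2 → x = 3.0000, y = 3.0000
check cable 4: ‖A_4−P‖² = 18.0000 ≈ L_4² = 18.0000 ✓

(3.0000, 3.0000)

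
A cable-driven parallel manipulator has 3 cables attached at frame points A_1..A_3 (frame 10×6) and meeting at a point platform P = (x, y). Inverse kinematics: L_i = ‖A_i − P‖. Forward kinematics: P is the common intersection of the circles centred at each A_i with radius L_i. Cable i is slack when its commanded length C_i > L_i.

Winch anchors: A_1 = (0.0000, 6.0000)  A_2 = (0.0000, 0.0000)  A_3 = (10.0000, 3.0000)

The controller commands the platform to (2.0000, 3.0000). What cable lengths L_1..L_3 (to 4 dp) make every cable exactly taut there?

(3.6056, 3.6056, 8.0000)

cable 1: Δx=-2.0000, Δy=3.0000; L_1 = √(Δx²+Δy²) = 3.6056
cable 2: Δx=-2.0000, Δy=-3.0000; L_2 = √(Δx²+Δy²) = 3.6056
cable 3: Δx=8.0000, Δy=0.0000; L_3 = √(Δx²+Δy²) = 8.0000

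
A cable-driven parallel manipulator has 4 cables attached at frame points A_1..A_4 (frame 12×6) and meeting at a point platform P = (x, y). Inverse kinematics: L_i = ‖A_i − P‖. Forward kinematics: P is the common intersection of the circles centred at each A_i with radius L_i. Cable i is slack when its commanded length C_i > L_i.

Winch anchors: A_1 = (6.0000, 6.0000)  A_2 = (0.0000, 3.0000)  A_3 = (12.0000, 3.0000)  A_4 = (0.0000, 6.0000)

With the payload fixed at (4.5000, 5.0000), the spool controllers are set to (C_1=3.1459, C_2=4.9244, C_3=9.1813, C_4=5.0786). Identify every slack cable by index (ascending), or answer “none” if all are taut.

cable 1: √((1.5000)²+(1.0000)²)=1.8028, C_1=3.1459: slack
cable 2: √((-4.5000)²+(-2.0000)²)=4.9244, C_2=4.9244: taut
cable 3: √((7.5000)²+(-2.0000)²)=7.7621, C_3=9.1813: slack
cable 4: √((-4.5000)²+(1.0000)²)=4.6098, C_4=5.0786: slack

1, 3, 4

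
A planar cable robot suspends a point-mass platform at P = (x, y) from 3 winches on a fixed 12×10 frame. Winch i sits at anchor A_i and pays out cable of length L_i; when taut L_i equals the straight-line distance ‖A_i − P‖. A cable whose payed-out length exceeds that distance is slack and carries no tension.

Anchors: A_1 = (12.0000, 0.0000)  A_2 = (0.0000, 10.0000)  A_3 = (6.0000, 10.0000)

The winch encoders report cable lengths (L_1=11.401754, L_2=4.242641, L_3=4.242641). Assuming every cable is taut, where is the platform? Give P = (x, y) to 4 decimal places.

expand ‖A_i−P‖²=L_i² and subtract eq 1 (k_i ≔ ‖A_i‖²−L_i²)
k_1 = 144.0000+0.0000−130.0000 = 14.0000
eq1−eq2 → [24.0000  -20.0000]·P = -68.0000
eq1−eq3 → [12.0000  -20.0000]·P = -104.0000
2×2 solve → P = (3.0000, 7.0000)

(3.0000, 7.0000)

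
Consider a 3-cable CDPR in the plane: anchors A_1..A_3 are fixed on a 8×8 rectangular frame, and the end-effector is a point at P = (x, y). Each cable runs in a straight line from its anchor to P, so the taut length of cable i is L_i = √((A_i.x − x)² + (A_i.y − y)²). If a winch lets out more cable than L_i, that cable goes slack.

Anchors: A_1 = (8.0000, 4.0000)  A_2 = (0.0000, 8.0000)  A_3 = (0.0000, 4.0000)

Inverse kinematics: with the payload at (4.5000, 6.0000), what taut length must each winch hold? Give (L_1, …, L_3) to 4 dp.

L_1 = √((8.0000−4.5000)² + (4.0000−6.0000)²) = 4.0311
L_2 = √((0.0000−4.5000)² + (8.0000−6.0000)²) = 4.9244
L_3 = √((0.0000−4.5000)² + (4.0000−6.0000)²) = 4.9244

(4.0311, 4.9244, 4.9244)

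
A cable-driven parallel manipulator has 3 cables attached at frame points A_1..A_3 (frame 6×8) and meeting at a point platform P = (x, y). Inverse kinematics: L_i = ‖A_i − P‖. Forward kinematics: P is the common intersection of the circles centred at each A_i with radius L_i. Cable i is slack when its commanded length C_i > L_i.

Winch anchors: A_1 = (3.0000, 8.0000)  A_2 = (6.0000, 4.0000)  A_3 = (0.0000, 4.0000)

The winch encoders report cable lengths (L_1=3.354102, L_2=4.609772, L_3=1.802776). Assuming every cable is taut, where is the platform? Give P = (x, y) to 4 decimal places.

(1.5000, 5.0000)

expand ‖A_i−P‖²=L_i² and subtract eq 1 (k_i ≔ ‖A_i‖²−L_i²)
k_1 = 9.0000+64.0000−11.2500 = 61.7500
eq1−eq2 → [-6.0000  8.0000]·P = 31.0000
eq1−eq3 → [6.0000  8.0000]·P = 49.0000
2×2 solve → P = (1.5000, 5.0000)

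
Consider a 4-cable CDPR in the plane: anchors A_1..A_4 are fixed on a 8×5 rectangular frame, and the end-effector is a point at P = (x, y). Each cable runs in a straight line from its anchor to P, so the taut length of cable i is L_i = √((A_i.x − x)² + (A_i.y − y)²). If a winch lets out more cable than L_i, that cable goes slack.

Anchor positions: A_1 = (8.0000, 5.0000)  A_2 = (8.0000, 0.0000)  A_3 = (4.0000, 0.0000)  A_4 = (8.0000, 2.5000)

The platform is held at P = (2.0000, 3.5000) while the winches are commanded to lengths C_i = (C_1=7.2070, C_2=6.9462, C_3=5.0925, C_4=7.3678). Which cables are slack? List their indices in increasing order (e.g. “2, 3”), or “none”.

1, 3, 4

cable 1: L_1 = ‖A_1−P‖ = 6.1847;  C_1 = 7.2070 → slack
cable 2: L_2 = ‖A_2−P‖ = 6.9462;  C_2 = 6.9462 → taut
cable 3: L_3 = ‖A_3−P‖ = 4.0311;  C_3 = 5.0925 → slack
cable 4: L_4 = ‖A_4−P‖ = 6.0828;  C_4 = 7.3678 → slack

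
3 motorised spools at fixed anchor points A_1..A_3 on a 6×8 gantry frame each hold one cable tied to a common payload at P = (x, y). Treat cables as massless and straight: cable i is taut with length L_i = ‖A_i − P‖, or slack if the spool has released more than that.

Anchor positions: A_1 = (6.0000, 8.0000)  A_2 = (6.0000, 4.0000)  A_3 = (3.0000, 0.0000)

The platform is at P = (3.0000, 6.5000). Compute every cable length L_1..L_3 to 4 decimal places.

(3.3541, 3.9051, 6.5000)

L_1 = √((6.0000−3.0000)² + (8.0000−6.5000)²) = 3.3541
L_2 = √((6.0000−3.0000)² + (4.0000−6.5000)²) = 3.9051
L_3 = √((3.0000−3.0000)² + (0.0000−6.5000)²) = 6.5000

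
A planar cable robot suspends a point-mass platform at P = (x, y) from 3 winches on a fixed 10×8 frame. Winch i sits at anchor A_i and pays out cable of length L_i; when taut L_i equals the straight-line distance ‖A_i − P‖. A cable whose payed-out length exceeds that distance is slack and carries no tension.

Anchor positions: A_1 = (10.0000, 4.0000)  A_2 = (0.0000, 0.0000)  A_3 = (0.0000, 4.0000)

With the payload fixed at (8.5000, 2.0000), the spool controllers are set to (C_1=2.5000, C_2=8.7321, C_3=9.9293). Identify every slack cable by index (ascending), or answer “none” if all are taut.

cable 1: √((1.5000)²+(2.0000)²)=2.5000, C_1=2.5000: taut
cable 2: √((-8.5000)²+(-2.0000)²)=8.7321, C_2=8.7321: taut
cable 3: √((-8.5000)²+(2.0000)²)=8.7321, C_3=9.9293: slack

3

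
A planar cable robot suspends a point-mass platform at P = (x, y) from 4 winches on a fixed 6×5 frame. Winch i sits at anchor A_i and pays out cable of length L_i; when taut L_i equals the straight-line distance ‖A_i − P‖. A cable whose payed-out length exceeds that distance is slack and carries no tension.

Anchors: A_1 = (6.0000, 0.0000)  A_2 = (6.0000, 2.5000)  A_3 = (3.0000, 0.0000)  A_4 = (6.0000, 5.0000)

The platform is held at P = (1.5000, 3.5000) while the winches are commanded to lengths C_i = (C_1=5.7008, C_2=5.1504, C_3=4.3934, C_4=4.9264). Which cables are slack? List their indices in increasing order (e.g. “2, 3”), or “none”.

2, 3, 4

cable 1: √((4.5000)²+(-3.5000)²)=5.7009, C_1=5.7008: taut
cable 2: √((4.5000)²+(-1.0000)²)=4.6098, C_2=5.1504: slack
cable 3: √((1.5000)²+(-3.5000)²)=3.8079, C_3=4.3934: slack
cable 4: √((4.5000)²+(1.5000)²)=4.7434, C_4=4.9264: slack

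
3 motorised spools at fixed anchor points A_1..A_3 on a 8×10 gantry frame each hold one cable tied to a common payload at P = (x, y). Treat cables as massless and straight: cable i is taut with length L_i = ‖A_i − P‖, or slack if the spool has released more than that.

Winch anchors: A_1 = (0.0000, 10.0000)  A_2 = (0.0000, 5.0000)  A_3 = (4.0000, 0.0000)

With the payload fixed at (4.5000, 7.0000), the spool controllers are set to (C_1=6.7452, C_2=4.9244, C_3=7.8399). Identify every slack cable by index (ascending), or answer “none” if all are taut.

cable 1: √((-4.5000)²+(3.0000)²)=5.4083, C_1=6.7452: slack
cable 2: √((-4.5000)²+(-2.0000)²)=4.9244, C_2=4.9244: taut
cable 3: √((-0.5000)²+(-7.0000)²)=7.0178, C_3=7.8399: slack

1, 3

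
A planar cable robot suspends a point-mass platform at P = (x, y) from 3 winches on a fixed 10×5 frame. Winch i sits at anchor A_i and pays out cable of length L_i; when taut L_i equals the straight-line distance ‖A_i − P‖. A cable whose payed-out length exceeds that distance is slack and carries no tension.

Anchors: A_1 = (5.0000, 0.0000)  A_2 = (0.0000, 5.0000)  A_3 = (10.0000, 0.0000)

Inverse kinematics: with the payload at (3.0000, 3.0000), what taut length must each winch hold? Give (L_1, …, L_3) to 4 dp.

L_1: Δ = A_1−P = (2.0000, -3.0000) → ‖Δ‖ = √13.0000 = 3.6056
L_2: Δ = A_2−P = (-3.0000, 2.0000) → ‖Δ‖ = √13.0000 = 3.6056
L_3: Δ = A_3−P = (7.0000, -3.0000) → ‖Δ‖ = √58.0000 = 7.6158

(3.6056, 3.6056, 7.6158)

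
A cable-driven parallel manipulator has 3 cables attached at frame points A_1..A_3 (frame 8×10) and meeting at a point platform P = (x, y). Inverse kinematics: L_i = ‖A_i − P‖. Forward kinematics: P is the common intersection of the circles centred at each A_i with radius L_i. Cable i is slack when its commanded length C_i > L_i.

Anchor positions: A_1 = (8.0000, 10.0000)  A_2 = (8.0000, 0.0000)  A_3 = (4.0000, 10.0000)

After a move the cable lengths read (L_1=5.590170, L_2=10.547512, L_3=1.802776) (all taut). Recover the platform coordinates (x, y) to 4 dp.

expand ‖A_i−P‖²=L_i² and subtract eq 1 (q_i ≔ ‖A_i‖²−L_i²)
q_1 = 64.0000+100.0000−31.2500 = 132.7500
eq1−eq2 → [0.0000  20.0000]·P = 180.0000
eq1−eq3 → [8.0000  0.0000]·P = 20.0000
2×2 solve → P = (2.5000, 9.0000)

(2.5000, 9.0000)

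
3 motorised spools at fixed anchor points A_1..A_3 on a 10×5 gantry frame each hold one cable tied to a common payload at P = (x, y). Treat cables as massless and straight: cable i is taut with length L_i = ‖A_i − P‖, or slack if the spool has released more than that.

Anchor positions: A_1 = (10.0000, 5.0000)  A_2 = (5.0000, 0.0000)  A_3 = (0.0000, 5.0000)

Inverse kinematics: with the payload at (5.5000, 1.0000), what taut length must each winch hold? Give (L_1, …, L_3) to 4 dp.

L_1: Δ = A_1−P = (4.5000, 4.0000) → ‖Δ‖ = √36.2500 = 6.0208
L_2: Δ = A_2−P = (-0.5000, -1.0000) → ‖Δ‖ = √1.2500 = 1.1180
L_3: Δ = A_3−P = (-5.5000, 4.0000) → ‖Δ‖ = √46.2500 = 6.8007

(6.0208, 1.1180, 6.8007)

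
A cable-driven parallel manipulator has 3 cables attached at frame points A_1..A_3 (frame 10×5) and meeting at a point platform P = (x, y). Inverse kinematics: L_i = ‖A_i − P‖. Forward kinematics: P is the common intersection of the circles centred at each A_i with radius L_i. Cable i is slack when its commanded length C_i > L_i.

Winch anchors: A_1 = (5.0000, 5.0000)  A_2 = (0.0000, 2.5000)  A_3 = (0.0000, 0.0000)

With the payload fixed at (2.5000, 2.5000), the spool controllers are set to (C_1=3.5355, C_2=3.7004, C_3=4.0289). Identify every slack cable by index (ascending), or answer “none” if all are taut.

i=1: geometric 3.5355 vs commanded 3.5355 ⇒ taut
i=2: geometric 2.5000 vs commanded 3.7004 ⇒ slack
i=3: geometric 3.5355 vs commanded 4.0289 ⇒ slack

2, 3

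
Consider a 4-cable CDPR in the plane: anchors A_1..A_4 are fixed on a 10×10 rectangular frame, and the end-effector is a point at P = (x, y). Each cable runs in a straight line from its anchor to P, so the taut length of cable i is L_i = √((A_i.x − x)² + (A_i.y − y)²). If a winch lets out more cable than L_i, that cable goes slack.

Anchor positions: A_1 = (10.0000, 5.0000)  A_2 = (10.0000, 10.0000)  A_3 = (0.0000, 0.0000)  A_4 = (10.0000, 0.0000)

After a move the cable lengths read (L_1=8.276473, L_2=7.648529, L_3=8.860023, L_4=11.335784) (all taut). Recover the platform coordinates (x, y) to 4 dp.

(2.5000, 8.5000)

circle eqns → linear via eq_j − eq_1; set k_j = A_j·A_j − L_j²
k_1 = 100.0000+25.0000−68.5000 = 56.5000
0.0000·x − 10.0000·y = k_1−k_2 = -85.0000
20.0000·x + 10.0000·y = k_1−k_3 = 135.0000
0.0000·x + 10.0000·y = k_1−k_4 = 85.0000
solve first two rows → x=2.5000, y=8.5000
check cable 4: ‖A_4−P‖² = 128.5000 ≈ L_4² = 128.5000 ✓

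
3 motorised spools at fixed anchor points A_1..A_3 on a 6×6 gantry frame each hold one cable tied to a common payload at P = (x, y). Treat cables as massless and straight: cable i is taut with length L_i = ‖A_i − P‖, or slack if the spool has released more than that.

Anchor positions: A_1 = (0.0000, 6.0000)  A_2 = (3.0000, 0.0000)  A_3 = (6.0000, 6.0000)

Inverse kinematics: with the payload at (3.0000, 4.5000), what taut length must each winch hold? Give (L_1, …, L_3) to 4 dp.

(3.3541, 4.5000, 3.3541)

L_1 = √((0.0000−3.0000)² + (6.0000−4.5000)²) = 3.3541
L_2 = √((3.0000−3.0000)² + (0.0000−4.5000)²) = 4.5000
L_3 = √((6.0000−3.0000)² + (6.0000−4.5000)²) = 3.3541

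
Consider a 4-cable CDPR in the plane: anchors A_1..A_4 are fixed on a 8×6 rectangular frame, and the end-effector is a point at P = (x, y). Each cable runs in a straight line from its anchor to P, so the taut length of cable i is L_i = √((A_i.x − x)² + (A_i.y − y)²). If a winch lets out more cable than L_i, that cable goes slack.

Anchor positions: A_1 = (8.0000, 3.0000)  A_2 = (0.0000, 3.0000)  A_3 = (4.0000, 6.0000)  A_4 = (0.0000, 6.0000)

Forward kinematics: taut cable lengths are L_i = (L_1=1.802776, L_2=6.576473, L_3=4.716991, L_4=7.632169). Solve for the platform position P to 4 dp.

circle eqns → linear via eq_j − eq_1; set q_j = A_j·A_j − L_j²
q_1 = 64.0000+9.0000−3.2500 = 69.7500
16.0000·x + 0.0000·y = q_1−q_2 = 104.0000
8.0000·x − 6.0000·y = q_1−q_3 = 40.0000
16.0000·x − 6.0000·y = q_1−q_4 = 92.0000
solve first two rows → x=6.5000, y=2.0000
check cable 4: ‖A_4−P‖² = 58.2500 ≈ L_4² = 58.2500 ✓

(6.5000, 2.0000)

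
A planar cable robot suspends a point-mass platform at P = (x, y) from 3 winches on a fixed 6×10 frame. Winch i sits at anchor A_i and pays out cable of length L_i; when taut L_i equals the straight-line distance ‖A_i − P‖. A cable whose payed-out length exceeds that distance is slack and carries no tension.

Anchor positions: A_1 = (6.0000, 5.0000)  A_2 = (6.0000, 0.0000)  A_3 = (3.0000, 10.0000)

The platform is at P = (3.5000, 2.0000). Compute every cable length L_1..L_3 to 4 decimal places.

(3.9051, 3.2016, 8.0156)

cable 1: Δx=2.5000, Δy=3.0000; L_1 = √(Δx²+Δy²) = 3.9051
cable 2: Δx=2.5000, Δy=-2.0000; L_2 = √(Δx²+Δy²) = 3.2016
cable 3: Δx=-0.5000, Δy=8.0000; L_3 = √(Δx²+Δy²) = 8.0156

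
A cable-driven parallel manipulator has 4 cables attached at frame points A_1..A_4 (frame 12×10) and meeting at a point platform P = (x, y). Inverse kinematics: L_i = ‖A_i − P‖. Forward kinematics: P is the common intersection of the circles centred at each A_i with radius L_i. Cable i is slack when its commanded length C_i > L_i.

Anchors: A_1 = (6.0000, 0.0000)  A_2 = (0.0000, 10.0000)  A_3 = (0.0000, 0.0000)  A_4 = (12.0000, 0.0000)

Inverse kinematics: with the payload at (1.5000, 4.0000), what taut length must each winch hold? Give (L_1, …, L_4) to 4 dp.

L_1: Δ = A_1−P = (4.5000, -4.0000) → ‖Δ‖ = √36.2500 = 6.0208
L_2: Δ = A_2−P = (-1.5000, 6.0000) → ‖Δ‖ = √38.2500 = 6.1847
L_3: Δ = A_3−P = (-1.5000, -4.0000) → ‖Δ‖ = √18.2500 = 4.2720
L_4: Δ = A_4−P = (10.5000, -4.0000) → ‖Δ‖ = √126.2500 = 11.2361

(6.0208, 6.1847, 4.2720, 11.2361)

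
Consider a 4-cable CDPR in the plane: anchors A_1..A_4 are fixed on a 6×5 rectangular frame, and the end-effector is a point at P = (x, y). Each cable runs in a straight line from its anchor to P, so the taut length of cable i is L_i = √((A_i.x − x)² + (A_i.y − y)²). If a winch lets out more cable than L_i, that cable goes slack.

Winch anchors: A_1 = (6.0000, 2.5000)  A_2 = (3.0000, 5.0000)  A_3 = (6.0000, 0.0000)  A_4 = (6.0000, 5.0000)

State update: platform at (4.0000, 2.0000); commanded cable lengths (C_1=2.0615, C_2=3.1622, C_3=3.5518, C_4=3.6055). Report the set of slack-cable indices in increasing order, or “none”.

i=1: geometric 2.0616 vs commanded 2.0615 ⇒ taut
i=2: geometric 3.1623 vs commanded 3.1622 ⇒ taut
i=3: geometric 2.8284 vs commanded 3.5518 ⇒ slack
i=4: geometric 3.6056 vs commanded 3.6055 ⇒ taut

3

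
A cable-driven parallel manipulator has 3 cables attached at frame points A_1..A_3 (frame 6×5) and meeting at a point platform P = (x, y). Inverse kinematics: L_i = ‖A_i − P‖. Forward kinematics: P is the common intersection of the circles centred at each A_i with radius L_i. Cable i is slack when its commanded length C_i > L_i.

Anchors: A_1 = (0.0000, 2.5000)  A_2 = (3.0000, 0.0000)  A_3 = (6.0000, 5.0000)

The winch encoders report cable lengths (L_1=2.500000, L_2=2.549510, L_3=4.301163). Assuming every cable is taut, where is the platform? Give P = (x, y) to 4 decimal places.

expand ‖A_i−P‖²=L_i² and subtract eq 1 (k_i ≔ ‖A_i‖²−L_i²)
k_1 = 0.0000+6.2500−6.2500 = 0.0000
eq1−eq2 → [-6.0000  5.0000]·P = -2.5000
eq1−eq3 → [-12.0000  -5.0000]·P = -42.5000
2×2 solve → P = (2.5000, 2.5000)

(2.5000, 2.5000)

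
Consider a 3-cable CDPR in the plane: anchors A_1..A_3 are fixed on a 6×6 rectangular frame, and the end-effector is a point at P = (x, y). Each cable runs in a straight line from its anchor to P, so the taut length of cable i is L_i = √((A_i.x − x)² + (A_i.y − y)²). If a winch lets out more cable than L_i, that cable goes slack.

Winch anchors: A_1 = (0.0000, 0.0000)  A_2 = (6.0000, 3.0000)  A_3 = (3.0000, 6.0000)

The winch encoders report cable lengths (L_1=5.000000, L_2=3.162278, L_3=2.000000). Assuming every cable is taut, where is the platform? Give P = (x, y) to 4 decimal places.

circle eqns → linear via eq_j − eq_1; set c_j = A_j·A_j − L_j²
c_1 = 0.0000+0.0000−25.0000 = -25.0000
-12.0000·x − 6.0000·y = c_1−c_2 = -60.0000
-6.0000·x − 12.0000·y = c_1−c_3 = -66.0000
solve first two rows → x=3.0000, y=4.0000

(3.0000, 4.0000)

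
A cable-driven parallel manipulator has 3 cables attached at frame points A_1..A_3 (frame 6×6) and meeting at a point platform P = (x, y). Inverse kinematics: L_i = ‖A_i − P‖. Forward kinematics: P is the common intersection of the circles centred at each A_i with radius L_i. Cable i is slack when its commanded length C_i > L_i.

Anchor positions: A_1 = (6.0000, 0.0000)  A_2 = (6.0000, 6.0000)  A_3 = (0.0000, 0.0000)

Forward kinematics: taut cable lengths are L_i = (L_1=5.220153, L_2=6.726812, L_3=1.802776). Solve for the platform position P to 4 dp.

expand ‖A_i−P‖²=L_i² and subtract eq 1 (k_i ≔ ‖A_i‖²−L_i²)
k_1 = 36.0000+0.0000−27.2500 = 8.7500
eq1−eq2 → [0.0000  -12.0000]·P = -18.0000
eq1−eq3 → [12.0000  0.0000]·P = 12.0000
2×2 solve → P = (1.0000, 1.5000)

(1.0000, 1.5000)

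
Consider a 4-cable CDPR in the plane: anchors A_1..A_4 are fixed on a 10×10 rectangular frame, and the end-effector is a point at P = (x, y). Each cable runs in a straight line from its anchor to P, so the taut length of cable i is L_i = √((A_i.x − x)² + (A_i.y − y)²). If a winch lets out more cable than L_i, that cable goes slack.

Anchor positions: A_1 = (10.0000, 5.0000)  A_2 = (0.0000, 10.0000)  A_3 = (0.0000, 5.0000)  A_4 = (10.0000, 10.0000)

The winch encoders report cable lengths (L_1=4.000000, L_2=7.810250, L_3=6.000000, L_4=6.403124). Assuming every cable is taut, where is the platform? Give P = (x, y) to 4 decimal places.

(6.0000, 5.0000)

expand ‖A_i−P‖²=L_i² and subtract eq 1 (q_i ≔ ‖A_i‖²−L_i²)
q_1 = 100.0000+25.0000−16.0000 = 109.0000
eq1−eq2 → [20.0000  -10.0000]·P = 70.0000
eq1−eq3 → [20.0000  0.0000]·P = 120.0000
eq1−eq4 → [0.0000  -10.0000]·P = -50.0000
2×2 solve → P = (6.0000, 5.0000)
check cable 4: ‖A_4−P‖² = 41.0000 ≈ L_4² = 41.0000 ✓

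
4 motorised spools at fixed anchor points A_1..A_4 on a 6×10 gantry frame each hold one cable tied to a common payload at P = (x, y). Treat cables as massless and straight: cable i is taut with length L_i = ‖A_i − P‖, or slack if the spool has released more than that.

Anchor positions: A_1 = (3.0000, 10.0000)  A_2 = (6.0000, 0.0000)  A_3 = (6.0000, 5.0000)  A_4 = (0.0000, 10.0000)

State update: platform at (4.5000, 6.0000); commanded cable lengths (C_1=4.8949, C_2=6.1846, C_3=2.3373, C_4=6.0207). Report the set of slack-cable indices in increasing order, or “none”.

cable 1: L_1 = ‖A_1−P‖ = 4.2720;  C_1 = 4.8949 → slack
cable 2: L_2 = ‖A_2−P‖ = 6.1847;  C_2 = 6.1846 → taut
cable 3: L_3 = ‖A_3−P‖ = 1.8028;  C_3 = 2.3373 → slack
cable 4: L_4 = ‖A_4−P‖ = 6.0208;  C_4 = 6.0207 → taut

1, 3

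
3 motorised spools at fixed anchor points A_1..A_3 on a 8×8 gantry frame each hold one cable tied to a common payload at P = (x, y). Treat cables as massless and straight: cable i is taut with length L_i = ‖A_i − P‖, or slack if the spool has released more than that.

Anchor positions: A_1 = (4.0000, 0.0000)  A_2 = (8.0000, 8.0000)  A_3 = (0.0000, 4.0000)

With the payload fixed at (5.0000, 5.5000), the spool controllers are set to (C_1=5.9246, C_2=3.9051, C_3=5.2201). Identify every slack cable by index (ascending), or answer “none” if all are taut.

1

cable 1: L_1 = ‖A_1−P‖ = 5.5902;  C_1 = 5.9246 → slack
cable 2: L_2 = ‖A_2−P‖ = 3.9051;  C_2 = 3.9051 → taut
cable 3: L_3 = ‖A_3−P‖ = 5.2202;  C_3 = 5.2201 → taut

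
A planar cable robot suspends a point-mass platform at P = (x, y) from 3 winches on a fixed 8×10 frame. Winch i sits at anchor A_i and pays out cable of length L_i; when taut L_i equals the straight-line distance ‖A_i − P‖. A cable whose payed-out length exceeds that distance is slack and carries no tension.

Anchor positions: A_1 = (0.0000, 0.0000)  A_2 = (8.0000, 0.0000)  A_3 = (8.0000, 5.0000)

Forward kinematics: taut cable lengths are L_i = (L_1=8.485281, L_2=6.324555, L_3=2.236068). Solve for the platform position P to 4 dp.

(6.0000, 6.0000)

expand ‖A_i−P‖²=L_i² and subtract eq 1 (k_i ≔ ‖A_i‖²−L_i²)
k_1 = 0.0000+0.0000−72.0000 = -72.0000
eq1−eq2 → [-16.0000  0.0000]·P = -96.0000
eq1−eq3 → [-16.0000  -10.0000]·P = -156.0000
2×2 solve → P = (6.0000, 6.0000)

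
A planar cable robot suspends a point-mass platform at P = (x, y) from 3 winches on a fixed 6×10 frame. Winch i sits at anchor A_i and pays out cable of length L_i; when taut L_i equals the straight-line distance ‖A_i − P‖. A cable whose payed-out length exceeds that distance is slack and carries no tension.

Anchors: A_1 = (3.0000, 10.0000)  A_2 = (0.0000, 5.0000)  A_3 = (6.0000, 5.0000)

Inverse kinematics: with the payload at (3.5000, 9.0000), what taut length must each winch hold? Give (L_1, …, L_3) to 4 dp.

(1.1180, 5.3151, 4.7170)

L_1: Δ = A_1−P = (-0.5000, 1.0000) → ‖Δ‖ = √1.2500 = 1.1180
L_2: Δ = A_2−P = (-3.5000, -4.0000) → ‖Δ‖ = √28.2500 = 5.3151
L_3: Δ = A_3−P = (2.5000, -4.0000) → ‖Δ‖ = √22.2500 = 4.7170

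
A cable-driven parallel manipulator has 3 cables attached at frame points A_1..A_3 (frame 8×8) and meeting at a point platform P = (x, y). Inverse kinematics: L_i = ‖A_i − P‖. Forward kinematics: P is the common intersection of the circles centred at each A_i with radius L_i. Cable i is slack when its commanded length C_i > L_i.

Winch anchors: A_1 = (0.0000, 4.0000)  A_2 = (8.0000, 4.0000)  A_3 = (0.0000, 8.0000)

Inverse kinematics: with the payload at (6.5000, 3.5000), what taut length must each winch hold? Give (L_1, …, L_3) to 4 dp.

(6.5192, 1.5811, 7.9057)

L_1: Δ = A_1−P = (-6.5000, 0.5000) → ‖Δ‖ = √42.5000 = 6.5192
L_2: Δ = A_2−P = (1.5000, 0.5000) → ‖Δ‖ = √2.5000 = 1.5811
L_3: Δ = A_3−P = (-6.5000, 4.5000) → ‖Δ‖ = √62.5000 = 7.9057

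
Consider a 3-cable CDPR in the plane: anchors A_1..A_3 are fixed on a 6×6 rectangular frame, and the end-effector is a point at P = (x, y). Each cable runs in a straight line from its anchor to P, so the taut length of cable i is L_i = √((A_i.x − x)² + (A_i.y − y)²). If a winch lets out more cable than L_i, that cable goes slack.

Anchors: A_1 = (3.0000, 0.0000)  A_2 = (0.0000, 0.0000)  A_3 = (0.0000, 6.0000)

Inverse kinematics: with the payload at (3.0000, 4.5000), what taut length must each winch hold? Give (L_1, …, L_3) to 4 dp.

L_1 = √((3.0000−3.0000)² + (0.0000−4.5000)²) = 4.5000
L_2 = √((0.0000−3.0000)² + (0.0000−4.5000)²) = 5.4083
L_3 = √((0.0000−3.0000)² + (6.0000−4.5000)²) = 3.3541

(4.5000, 5.4083, 3.3541)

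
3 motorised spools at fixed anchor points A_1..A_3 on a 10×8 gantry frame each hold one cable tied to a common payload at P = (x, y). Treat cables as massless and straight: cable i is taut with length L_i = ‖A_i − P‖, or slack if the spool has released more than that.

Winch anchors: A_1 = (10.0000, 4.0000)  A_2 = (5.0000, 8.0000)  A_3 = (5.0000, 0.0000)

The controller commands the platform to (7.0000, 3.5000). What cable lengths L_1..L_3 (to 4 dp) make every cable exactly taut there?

(3.0414, 4.9244, 4.0311)

L_1 = √((10.0000−7.0000)² + (4.0000−3.5000)²) = 3.0414
L_2 = √((5.0000−7.0000)² + (8.0000−3.5000)²) = 4.9244
L_3 = √((5.0000−7.0000)² + (0.0000−3.5000)²) = 4.0311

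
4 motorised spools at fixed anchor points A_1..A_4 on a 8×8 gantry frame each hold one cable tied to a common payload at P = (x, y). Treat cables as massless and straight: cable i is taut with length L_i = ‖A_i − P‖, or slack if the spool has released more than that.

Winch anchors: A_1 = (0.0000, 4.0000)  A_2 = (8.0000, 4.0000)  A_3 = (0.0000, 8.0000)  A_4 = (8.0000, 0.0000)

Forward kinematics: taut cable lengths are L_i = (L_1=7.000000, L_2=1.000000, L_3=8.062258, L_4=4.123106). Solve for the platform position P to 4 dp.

each cable: (A_i−P)·(A_i−P) = L_i²; let c_i = ‖A_i‖²−L_i²
c_1 = 0.0000+16.0000−49.0000 = -33.0000
row 1: -16.0000x + 0.0000y = -112.0000  (c_2=79.0000)
row 2: 0.0000x − 8.0000y = -32.0000  (c_3=-1.0000)
row 3: -16.0000x + 8.0000y = -80.0000  (c_4=47.0000)
Cramer on rows 1–2 → x = 7.0000, y = 4.0000
check cable 4: ‖A_4−P‖² = 17.0000 ≈ L_4² = 17.0000 ✓

(7.0000, 4.0000)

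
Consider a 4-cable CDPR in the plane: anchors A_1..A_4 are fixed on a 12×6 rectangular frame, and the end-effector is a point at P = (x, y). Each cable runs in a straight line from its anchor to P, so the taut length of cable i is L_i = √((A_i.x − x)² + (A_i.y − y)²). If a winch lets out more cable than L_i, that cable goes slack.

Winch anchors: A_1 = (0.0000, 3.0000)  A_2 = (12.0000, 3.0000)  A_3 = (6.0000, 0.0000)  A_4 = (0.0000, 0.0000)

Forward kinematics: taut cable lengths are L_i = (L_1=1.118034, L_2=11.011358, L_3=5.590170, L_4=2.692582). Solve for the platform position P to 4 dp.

(1.0000, 2.5000)

each cable: (A_i−P)·(A_i−P) = L_i²; let k_i = ‖A_i‖²−L_i²
k_1 = 0.0000+9.0000−1.2500 = 7.7500
row 1: -24.0000x + 0.0000y = -24.0000  (k_2=31.7500)
row 2: -12.0000x + 6.0000y = 3.0000  (k_3=4.7500)
row 3: 0.0000x + 6.0000y = 15.0000  (k_4=-7.2500)
Cramer on rows 1–2 → x = 1.0000, y = 2.5000
check cable 4: ‖A_4−P‖² = 7.2500 ≈ L_4² = 7.2500 ✓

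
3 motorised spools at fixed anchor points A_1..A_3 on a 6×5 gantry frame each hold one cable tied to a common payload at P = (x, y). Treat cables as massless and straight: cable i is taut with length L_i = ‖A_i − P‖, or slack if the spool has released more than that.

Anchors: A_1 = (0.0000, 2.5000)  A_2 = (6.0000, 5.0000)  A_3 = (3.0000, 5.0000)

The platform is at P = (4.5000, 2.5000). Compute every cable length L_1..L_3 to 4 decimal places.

L_1 = √((0.0000−4.5000)² + (2.5000−2.5000)²) = 4.5000
L_2 = √((6.0000−4.5000)² + (5.0000−2.5000)²) = 2.9155
L_3 = √((3.0000−4.5000)² + (5.0000−2.5000)²) = 2.9155

(4.5000, 2.9155, 2.9155)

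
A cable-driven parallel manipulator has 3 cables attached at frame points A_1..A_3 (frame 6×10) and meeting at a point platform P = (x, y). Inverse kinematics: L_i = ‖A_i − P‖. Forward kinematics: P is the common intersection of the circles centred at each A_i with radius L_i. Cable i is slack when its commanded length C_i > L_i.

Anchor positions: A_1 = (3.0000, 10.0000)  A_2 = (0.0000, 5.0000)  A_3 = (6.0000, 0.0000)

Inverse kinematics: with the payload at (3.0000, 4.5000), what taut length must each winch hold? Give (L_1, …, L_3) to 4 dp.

L_1 = √((3.0000−3.0000)² + (10.0000−4.5000)²) = 5.5000
L_2 = √((0.0000−3.0000)² + (5.0000−4.5000)²) = 3.0414
L_3 = √((6.0000−3.0000)² + (0.0000−4.5000)²) = 5.4083

(5.5000, 3.0414, 5.4083)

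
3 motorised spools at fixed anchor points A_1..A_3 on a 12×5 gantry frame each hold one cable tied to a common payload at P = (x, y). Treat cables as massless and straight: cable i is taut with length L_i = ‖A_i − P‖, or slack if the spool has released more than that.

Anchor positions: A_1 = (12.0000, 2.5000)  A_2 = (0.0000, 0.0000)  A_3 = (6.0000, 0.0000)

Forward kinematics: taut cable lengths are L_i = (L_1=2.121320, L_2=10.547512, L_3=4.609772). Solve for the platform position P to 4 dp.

(10.5000, 1.0000)

each cable: (A_i−P)·(A_i−P) = L_i²; let c_i = ‖A_i‖²−L_i²
c_1 = 144.0000+6.2500−4.5000 = 145.7500
row 1: 24.0000x + 5.0000y = 257.0000  (c_2=-111.2500)
row 2: 12.0000x + 5.0000y = 131.0000  (c_3=14.7500)
Cramer on rows 1–2 → x = 10.5000, y = 1.0000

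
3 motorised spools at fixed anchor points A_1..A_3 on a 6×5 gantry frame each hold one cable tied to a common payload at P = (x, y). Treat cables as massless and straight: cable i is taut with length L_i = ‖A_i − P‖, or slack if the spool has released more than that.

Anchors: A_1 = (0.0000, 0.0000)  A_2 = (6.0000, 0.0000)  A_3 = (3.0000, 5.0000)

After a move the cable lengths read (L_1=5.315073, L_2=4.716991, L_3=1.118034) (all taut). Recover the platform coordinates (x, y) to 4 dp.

expand ‖A_i−P‖²=L_i² and subtract eq 1 (c_i ≔ ‖A_i‖²−L_i²)
c_1 = 0.0000+0.0000−28.2500 = -28.2500
eq1−eq2 → [-12.0000  0.0000]·P = -42.0000
eq1−eq3 → [-6.0000  -10.0000]·P = -61.0000
2×2 solve → P = (3.5000, 4.0000)

(3.5000, 4.0000)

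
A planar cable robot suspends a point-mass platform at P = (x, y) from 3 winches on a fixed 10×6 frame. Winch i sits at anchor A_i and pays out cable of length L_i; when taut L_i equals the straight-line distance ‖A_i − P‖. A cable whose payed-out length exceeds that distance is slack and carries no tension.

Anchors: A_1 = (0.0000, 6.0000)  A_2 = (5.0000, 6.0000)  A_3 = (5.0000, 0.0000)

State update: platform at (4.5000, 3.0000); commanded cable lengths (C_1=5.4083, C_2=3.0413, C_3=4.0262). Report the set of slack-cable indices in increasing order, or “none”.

i=1: geometric 5.4083 vs commanded 5.4083 ⇒ taut
i=2: geometric 3.0414 vs commanded 3.0413 ⇒ taut
i=3: geometric 3.0414 vs commanded 4.0262 ⇒ slack

3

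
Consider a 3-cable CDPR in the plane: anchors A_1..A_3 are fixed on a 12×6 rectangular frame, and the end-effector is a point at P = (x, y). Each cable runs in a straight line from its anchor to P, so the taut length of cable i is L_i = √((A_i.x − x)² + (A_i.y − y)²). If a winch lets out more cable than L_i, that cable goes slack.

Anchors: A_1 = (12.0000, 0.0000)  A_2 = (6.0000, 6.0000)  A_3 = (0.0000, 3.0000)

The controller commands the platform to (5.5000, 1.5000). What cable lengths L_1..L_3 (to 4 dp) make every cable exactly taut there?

cable 1: Δx=6.5000, Δy=-1.5000; L_1 = √(Δx²+Δy²) = 6.6708
cable 2: Δx=0.5000, Δy=4.5000; L_2 = √(Δx²+Δy²) = 4.5277
cable 3: Δx=-5.5000, Δy=1.5000; L_3 = √(Δx²+Δy²) = 5.7009

(6.6708, 4.5277, 5.7009)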